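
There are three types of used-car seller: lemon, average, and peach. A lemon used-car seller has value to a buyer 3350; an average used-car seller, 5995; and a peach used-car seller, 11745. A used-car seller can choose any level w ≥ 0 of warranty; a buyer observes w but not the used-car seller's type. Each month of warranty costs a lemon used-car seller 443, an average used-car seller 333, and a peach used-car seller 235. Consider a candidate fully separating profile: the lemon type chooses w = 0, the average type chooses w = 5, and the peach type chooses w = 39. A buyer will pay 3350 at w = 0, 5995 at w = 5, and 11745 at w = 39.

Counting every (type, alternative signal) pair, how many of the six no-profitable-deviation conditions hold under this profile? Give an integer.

3

Average (own payoff 5995 − 333×5 = 4330): to w=0 gives 3350 → no gain ✓; to w=39 gives 11745 − 333×39 = -1242 → no gain ✓.
Peach (own payoff 11745 − 235×39 = 2580): to w=0 gives 3350 → profitable ✗; to w=5 gives 5995 − 235×5 = 4820 → profitable ✗.
Lemon (own payoff 3350): to w=5 gives 5995 − 443×5 = 3780 → profitable ✗; to w=39 gives 11745 − 443×39 = -5532 → no gain ✓.
3 of the 6 constraints hold; not an equilibrium.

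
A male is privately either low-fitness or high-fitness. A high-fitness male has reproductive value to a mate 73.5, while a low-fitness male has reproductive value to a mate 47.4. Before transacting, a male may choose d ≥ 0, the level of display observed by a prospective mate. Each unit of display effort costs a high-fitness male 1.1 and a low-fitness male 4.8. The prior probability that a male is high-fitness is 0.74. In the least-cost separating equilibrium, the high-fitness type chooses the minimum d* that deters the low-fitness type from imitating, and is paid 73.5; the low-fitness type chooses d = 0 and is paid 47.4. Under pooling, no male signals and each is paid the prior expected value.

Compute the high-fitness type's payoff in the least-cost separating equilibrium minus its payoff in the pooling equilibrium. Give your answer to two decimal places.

Least-cost separating signal: d* solves 47.4 = 73.5 − 4.8·d*, so d* = (73.5 − 47.4)/4.8 = 5.4375.
High-fitness type's separating payoff: 73.5 − 1.1 × d* = 73.5 − 1.1 × (73.5 − 47.4)/4.8 = 73.5 − 28.71/4.8 ≈ 67.5188.
Pooling payoff: 0.74 × 73.5 + 0.26 × 47.4 = 66.714.
Difference: 67.5188 − 66.714 = 0.8048, i.e. 0.80 to two decimal places.
The high-fitness type prefers to separate.

0.80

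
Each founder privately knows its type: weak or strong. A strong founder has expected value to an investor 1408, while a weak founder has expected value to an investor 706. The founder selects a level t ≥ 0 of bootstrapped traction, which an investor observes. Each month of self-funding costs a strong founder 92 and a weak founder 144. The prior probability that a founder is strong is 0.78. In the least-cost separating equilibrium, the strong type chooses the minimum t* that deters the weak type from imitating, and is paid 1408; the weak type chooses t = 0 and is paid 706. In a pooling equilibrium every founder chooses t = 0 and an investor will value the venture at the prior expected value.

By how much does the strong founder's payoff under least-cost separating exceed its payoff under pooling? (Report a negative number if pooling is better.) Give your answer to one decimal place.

-294.1

Least-cost separating signal: t* solves 706 = 1408 − 144·t*, so t* = (1408 − 706)/144 = 4.875.
Strong type's separating payoff: 1408 − 92 × t* = 1408 − 92 × (1408 − 706)/144 = 1408 − 64584/144 = 959.5.
Pooling payoff: 0.78 × 1408 + 0.22 × 706 = 1253.56.
Difference: 959.5 − 1253.56 = -294.06, i.e. -294.1 to one decimal place.
The strong type would prefer the pooling outcome.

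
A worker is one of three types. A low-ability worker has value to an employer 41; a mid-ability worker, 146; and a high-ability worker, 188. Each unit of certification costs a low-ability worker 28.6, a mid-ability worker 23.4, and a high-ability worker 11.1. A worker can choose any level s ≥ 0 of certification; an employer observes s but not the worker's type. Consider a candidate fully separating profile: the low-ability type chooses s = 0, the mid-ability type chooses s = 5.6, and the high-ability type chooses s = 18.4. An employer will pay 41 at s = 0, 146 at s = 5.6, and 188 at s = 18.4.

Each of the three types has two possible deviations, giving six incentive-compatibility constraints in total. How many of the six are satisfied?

Mid-ability (own payoff 146 − 23.4×5.6 = 14.96): to s=0 gives 41 → profitable ✗; to s=18.4 gives 188 − 23.4×18.4 = -242.56 → no gain ✓.
Low-ability (own payoff 41): to s=5.6 gives 146 − 28.6×5.6 = -14.16 → no gain ✓; to s=18.4 gives 188 − 28.6×18.4 = -338.24 → no gain ✓.
High-ability (own payoff 188 − 11.1×18.4 = -16.24): to s=0 gives 41 → profitable ✗; to s=5.6 gives 146 − 11.1×5.6 = 83.84 → profitable ✗.
3 of the 6 constraints hold; not an equilibrium.

3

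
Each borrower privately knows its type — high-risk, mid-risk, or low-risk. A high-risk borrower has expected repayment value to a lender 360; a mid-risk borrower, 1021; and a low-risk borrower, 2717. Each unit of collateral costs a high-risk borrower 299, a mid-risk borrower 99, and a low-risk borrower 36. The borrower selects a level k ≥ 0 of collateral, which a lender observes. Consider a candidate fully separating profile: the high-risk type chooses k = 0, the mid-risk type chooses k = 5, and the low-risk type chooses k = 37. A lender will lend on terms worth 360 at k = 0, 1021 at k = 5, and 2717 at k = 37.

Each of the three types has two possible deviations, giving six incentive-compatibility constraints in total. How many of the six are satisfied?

6

Low-risk (own payoff 2717 − 36×37 = 1385): to k=0 gives 360 → no gain ✓; to k=5 gives 1021 − 36×5 = 841 → no gain ✓.
Mid-risk (own payoff 1021 − 99×5 = 526): to k=0 gives 360 → no gain ✓; to k=37 gives 2717 − 99×37 = -946 → no gain ✓.
High-risk (own payoff 360): to k=5 gives 1021 − 299×5 = -474 → no gain ✓; to k=37 gives 2717 − 299×37 = -8346 → no gain ✓.
6 of the 6 constraints hold; this profile is a separating equilibrium.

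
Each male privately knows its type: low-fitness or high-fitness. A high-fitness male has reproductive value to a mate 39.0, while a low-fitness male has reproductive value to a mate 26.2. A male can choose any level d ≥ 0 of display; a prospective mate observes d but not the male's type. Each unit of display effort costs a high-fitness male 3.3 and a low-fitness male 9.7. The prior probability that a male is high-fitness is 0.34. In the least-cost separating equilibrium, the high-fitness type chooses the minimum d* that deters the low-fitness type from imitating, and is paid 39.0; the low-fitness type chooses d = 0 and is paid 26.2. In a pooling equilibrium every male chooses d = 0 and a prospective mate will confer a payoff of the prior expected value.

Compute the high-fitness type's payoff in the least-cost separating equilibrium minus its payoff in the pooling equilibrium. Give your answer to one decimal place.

4.1

Least-cost separating signal: d* solves 26.2 = 39.0 − 9.7·d*, so d* = (39.0 − 26.2)/9.7 ≈ 1.3196.
High-fitness type's separating payoff: 39.0 − 3.3 × d* = 39.0 − 3.3 × (39.0 − 26.2)/9.7 = 39.0 − 42.24/9.7 ≈ 34.645.
Pooling payoff: 0.34 × 39.0 + 0.66 × 26.2 = 30.552.
Difference: 34.645 − 30.552 = 4.093, i.e. 4.1 to one decimal place.
The high-fitness type prefers to separate.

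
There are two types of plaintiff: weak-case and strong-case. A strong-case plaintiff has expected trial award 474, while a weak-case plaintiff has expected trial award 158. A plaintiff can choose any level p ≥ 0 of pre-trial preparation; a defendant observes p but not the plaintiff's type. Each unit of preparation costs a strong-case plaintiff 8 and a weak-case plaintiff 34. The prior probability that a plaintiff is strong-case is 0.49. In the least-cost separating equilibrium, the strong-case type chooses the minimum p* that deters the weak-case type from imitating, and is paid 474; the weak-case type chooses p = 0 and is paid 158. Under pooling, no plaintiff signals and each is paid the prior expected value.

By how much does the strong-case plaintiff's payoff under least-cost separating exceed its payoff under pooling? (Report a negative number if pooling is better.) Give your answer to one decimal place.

Least-cost separating signal: p* solves 158 = 474 − 34·p*, so p* = (474 − 158)/34 ≈ 9.2941.
Strong-case type's separating payoff: 474 − 8 × p* = 474 − 8 × (474 − 158)/34 = 474 − 2528/34 ≈ 399.647.
Pooling payoff: 0.49 × 474 + 0.51 × 158 = 312.84.
Difference: 399.647 − 312.84 = 86.807, i.e. 86.8 to one decimal place.
The strong-case type prefers to separate.

86.8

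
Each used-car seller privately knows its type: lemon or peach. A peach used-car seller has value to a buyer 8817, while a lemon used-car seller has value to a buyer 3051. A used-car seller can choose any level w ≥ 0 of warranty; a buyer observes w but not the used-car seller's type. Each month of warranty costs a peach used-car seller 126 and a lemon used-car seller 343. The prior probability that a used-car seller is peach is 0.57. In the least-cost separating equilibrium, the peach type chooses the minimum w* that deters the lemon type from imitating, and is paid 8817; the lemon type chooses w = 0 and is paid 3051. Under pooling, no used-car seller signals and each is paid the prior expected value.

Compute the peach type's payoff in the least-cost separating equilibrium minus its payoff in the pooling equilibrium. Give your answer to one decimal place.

361.3

Least-cost separating signal: w* solves 3051 = 8817 − 343·w*, so w* = (8817 − 3051)/343 ≈ 16.8105.
Peach type's separating payoff: 8817 − 126 × w* = 8817 − 126 × (8817 − 3051)/343 = 8817 − 726516/343 ≈ 6698.878.
Pooling payoff: 0.57 × 8817 + 0.43 × 3051 = 6337.62.
Difference: 6698.878 − 6337.62 = 361.258, i.e. 361.3 to one decimal place.
The peach type prefers to separate.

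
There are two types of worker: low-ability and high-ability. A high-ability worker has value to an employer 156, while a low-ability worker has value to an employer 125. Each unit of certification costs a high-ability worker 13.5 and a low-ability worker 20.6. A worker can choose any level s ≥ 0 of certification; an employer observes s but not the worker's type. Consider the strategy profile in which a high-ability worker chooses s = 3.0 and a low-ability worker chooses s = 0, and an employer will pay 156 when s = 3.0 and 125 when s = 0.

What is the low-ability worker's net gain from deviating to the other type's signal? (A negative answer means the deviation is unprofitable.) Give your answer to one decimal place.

-30.8

Playing s = 0 the low-ability worker receives 125.
Deviating to s = 3.0 brings payment 156 at cost 20.6 × 3.0 = 61.8, netting 94.2.
Gain from deviating: 94.2 − 125 = -30.8.
The gain is negative, so the low-ability type's incentive-compatibility constraint is satisfied.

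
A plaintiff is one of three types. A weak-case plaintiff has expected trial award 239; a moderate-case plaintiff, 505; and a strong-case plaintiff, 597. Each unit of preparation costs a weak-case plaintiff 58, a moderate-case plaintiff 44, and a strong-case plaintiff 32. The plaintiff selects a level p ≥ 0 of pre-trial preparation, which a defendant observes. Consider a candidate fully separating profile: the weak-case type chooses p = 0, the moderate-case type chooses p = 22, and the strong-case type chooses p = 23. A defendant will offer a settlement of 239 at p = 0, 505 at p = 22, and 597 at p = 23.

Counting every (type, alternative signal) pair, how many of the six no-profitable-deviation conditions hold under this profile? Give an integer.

3

Weak-case (own payoff 239): to p=22 gives 505 − 58×22 = -771 → no gain ✓; to p=23 gives 597 − 58×23 = -737 → no gain ✓.
Strong-case (own payoff 597 − 32×23 = -139): to p=0 gives 239 → profitable ✗; to p=22 gives 505 − 32×22 = -199 → no gain ✓.
Moderate-case (own payoff 505 − 44×22 = -463): to p=0 gives 239 → profitable ✗; to p=23 gives 597 − 44×23 = -415 → profitable ✗.
3 of the 6 constraints hold; not an equilibrium.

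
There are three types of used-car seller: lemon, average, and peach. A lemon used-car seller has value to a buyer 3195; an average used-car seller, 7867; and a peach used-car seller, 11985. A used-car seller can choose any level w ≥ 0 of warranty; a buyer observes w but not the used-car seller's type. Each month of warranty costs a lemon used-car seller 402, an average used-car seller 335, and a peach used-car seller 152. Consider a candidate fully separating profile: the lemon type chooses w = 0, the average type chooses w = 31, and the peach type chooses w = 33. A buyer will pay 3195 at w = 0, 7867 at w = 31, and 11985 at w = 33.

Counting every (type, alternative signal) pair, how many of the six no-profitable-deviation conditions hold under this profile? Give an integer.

4

Average (own payoff 7867 − 335×31 = -2518): to w=0 gives 3195 → profitable ✗; to w=33 gives 11985 − 335×33 = 930 → profitable ✗.
Peach (own payoff 11985 − 152×33 = 6969): to w=0 gives 3195 → no gain ✓; to w=31 gives 7867 − 152×31 = 3155 → no gain ✓.
Lemon (own payoff 3195): to w=31 gives 7867 − 402×31 = -4595 → no gain ✓; to w=33 gives 11985 − 402×33 = -1281 → no gain ✓.
4 of the 6 constraints hold; not an equilibrium.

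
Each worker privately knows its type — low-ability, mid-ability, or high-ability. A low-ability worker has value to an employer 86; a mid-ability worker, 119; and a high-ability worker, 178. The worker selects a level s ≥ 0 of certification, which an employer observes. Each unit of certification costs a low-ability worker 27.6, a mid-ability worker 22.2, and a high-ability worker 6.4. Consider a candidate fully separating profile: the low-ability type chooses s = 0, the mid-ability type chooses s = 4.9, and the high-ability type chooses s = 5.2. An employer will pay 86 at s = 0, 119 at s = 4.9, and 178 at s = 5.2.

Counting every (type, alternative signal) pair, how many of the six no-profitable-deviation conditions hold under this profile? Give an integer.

4

Low-ability (own payoff 86): to s=4.9 gives 119 − 27.6×4.9 = -16.24 → no gain ✓; to s=5.2 gives 178 − 27.6×5.2 = 34.48 → no gain ✓.
Mid-ability (own payoff 119 − 22.2×4.9 = 10.22): to s=0 gives 86 → profitable ✗; to s=5.2 gives 178 − 22.2×5.2 = 62.56 → profitable ✗.
High-ability (own payoff 178 − 6.4×5.2 = 144.72): to s=0 gives 86 → no gain ✓; to s=4.9 gives 119 − 6.4×4.9 = 87.64 → no gain ✓.
4 of the 6 constraints hold; not an equilibrium.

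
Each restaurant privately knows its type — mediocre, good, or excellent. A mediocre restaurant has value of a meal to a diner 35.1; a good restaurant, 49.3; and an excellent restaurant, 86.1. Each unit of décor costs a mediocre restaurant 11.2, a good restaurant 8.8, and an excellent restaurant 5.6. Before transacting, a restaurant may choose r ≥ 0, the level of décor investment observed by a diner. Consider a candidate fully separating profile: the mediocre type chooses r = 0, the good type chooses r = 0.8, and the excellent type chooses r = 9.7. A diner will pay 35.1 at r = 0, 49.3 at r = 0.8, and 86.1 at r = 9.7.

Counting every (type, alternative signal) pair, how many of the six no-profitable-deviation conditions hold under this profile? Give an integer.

Good (own payoff 49.3 − 8.8×0.8 = 42.26): to r=0 gives 35.1 → no gain ✓; to r=9.7 gives 86.1 − 8.8×9.7 = 0.74 → no gain ✓.
Mediocre (own payoff 35.1): to r=0.8 gives 49.3 − 11.2×0.8 = 40.34 → profitable ✗; to r=9.7 gives 86.1 − 11.2×9.7 = -22.54 → no gain ✓.
Excellent (own payoff 86.1 − 5.6×9.7 = 31.78): to r=0 gives 35.1 → profitable ✗; to r=0.8 gives 49.3 − 5.6×0.8 = 44.82 → profitable ✗.
3 of the 6 constraints hold; not an equilibrium.

3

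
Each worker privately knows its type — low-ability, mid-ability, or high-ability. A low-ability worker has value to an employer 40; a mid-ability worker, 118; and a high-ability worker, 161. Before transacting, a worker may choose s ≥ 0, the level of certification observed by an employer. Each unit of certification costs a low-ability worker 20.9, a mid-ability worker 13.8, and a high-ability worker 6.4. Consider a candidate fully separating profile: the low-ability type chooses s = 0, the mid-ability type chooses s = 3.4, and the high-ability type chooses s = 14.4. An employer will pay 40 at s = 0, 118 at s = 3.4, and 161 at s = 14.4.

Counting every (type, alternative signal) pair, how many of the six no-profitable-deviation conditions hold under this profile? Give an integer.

High-ability (own payoff 161 − 6.4×14.4 = 68.84): to s=0 gives 40 → no gain ✓; to s=3.4 gives 118 − 6.4×3.4 = 96.24 → profitable ✗.
Low-ability (own payoff 40): to s=3.4 gives 118 − 20.9×3.4 = 46.94 → profitable ✗; to s=14.4 gives 161 − 20.9×14.4 = -139.96 → no gain ✓.
Mid-ability (own payoff 118 − 13.8×3.4 = 71.08): to s=0 gives 40 → no gain ✓; to s=14.4 gives 161 − 13.8×14.4 = -37.72 → no gain ✓.
4 of the 6 constraints hold; not an equilibrium.

4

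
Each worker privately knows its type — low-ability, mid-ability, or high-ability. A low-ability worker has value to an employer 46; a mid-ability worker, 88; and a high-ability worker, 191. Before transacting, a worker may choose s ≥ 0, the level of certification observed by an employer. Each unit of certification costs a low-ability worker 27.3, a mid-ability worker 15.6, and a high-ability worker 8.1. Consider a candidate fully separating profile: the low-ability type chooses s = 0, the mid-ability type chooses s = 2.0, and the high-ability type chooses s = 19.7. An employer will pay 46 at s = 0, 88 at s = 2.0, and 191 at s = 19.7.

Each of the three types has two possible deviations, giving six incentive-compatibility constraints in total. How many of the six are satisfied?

4

High-ability (own payoff 191 − 8.1×19.7 = 31.43): to s=0 gives 46 → profitable ✗; to s=2.0 gives 88 − 8.1×2.0 = 71.8 → profitable ✗.
Low-ability (own payoff 46): to s=2.0 gives 88 − 27.3×2.0 = 33.4 → no gain ✓; to s=19.7 gives 191 − 27.3×19.7 = -346.81 → no gain ✓.
Mid-ability (own payoff 88 − 15.6×2.0 = 56.8): to s=0 gives 46 → no gain ✓; to s=19.7 gives 191 − 15.6×19.7 = -116.32 → no gain ✓.
4 of the 6 constraints hold; not an equilibrium.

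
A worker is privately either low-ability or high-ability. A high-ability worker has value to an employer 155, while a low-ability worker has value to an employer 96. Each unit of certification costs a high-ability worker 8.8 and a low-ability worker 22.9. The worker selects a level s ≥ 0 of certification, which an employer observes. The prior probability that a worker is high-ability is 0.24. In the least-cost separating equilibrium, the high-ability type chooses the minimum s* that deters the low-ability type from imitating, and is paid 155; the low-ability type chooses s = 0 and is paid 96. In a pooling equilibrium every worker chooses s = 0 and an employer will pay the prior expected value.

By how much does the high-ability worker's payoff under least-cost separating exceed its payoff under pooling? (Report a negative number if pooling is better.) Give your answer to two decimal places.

22.17

Least-cost separating signal: s* solves 96 = 155 − 22.9·s*, so s* = (155 − 96)/22.9 ≈ 2.5764.
High-ability type's separating payoff: 155 − 8.8 × s* = 155 − 8.8 × (155 − 96)/22.9 = 155 − 519.2/22.9 ≈ 132.3275.
Pooling payoff: 0.24 × 155 + 0.76 × 96 = 110.16.
Difference: 132.3275 − 110.16 = 22.1675, i.e. 22.17 to two decimal places.
The high-ability type prefers to separate.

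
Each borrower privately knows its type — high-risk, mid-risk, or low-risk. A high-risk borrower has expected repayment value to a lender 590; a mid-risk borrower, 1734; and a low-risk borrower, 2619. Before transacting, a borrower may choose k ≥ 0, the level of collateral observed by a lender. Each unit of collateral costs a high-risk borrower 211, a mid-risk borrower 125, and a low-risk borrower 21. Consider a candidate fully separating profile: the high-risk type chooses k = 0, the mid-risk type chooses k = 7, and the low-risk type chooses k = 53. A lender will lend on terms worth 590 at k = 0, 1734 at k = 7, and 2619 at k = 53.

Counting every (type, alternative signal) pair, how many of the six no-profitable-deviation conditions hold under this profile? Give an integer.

Mid-risk (own payoff 1734 − 125×7 = 859): to k=0 gives 590 → no gain ✓; to k=53 gives 2619 − 125×53 = -4006 → no gain ✓.
Low-risk (own payoff 2619 − 21×53 = 1506): to k=0 gives 590 → no gain ✓; to k=7 gives 1734 − 21×7 = 1587 → profitable ✗.
High-risk (own payoff 590): to k=7 gives 1734 − 211×7 = 257 → no gain ✓; to k=53 gives 2619 − 211×53 = -8564 → no gain ✓.
5 of the 6 constraints hold; not an equilibrium.

5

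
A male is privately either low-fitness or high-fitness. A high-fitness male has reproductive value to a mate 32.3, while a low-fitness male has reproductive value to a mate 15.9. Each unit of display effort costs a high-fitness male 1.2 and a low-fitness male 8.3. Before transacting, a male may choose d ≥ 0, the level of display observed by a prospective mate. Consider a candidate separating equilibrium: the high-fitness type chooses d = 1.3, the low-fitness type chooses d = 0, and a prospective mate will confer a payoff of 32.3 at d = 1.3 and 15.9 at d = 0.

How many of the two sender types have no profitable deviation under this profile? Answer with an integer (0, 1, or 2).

High-fitness type: signal → 32.3 − 1.2 × 1.3 = 30.74; deviate to 0 → 15.9. IC holds (30.74 ≥ 15.9).
Low-fitness type: stay at 0 → 15.9; mimic → 32.3 − 8.3 × 1.3 = 21.51. IC fails (15.9 < 21.51).
1 of 2 constraints hold, so this profile is not an equilibrium.

1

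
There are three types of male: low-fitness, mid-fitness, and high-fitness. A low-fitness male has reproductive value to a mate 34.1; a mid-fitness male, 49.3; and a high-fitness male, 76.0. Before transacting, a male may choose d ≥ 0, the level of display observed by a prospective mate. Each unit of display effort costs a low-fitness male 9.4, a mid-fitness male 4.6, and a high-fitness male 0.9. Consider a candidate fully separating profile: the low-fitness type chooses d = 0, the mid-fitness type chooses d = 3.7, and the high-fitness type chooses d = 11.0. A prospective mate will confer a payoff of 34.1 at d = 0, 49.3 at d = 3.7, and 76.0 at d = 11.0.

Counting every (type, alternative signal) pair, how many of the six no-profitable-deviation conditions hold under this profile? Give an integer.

High-fitness (own payoff 76.0 − 0.9×11.0 = 66.1): to d=0 gives 34.1 → no gain ✓; to d=3.7 gives 49.3 − 0.9×3.7 = 45.97 → no gain ✓.
Mid-fitness (own payoff 49.3 − 4.6×3.7 = 32.28): to d=0 gives 34.1 → profitable ✗; to d=11.0 gives 76.0 − 4.6×11.0 = 25.4 → no gain ✓.
Low-fitness (own payoff 34.1): to d=3.7 gives 49.3 − 9.4×3.7 = 14.52 → no gain ✓; to d=11.0 gives 76.0 − 9.4×11.0 = -27.4 → no gain ✓.
5 of the 6 constraints hold; not an equilibrium.

5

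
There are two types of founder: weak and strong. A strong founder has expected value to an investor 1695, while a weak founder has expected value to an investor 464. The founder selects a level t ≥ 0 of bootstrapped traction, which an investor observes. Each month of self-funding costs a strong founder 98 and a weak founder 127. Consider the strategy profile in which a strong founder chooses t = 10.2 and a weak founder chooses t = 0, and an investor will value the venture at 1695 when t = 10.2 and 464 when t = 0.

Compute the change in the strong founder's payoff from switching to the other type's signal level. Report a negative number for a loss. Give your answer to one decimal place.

-231.4

Playing t = 10.2 the strong founder receives 1695 − 98 × 10.2 = 695.4.
Deviating to t = 0 yields 464 instead.
Gain from deviating: 464 − 695.4 = -231.4.
The gain is negative, so the strong type's incentive-compatibility constraint is satisfied.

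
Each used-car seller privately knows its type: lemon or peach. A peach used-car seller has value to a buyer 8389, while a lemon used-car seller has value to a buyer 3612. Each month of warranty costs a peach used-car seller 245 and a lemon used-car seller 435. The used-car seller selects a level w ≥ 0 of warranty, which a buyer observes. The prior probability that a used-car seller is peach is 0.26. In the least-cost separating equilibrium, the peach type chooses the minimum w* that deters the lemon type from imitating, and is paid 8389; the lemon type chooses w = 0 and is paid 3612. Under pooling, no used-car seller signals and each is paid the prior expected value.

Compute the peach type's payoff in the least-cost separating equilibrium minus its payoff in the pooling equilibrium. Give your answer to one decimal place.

Least-cost separating signal: w* solves 3612 = 8389 − 435·w*, so w* = (8389 − 3612)/435 ≈ 10.9816.
Peach type's separating payoff: 8389 − 245 × w* = 8389 − 245 × (8389 − 3612)/435 = 8389 − 1170365/435 ≈ 5698.506.
Pooling payoff: 0.26 × 8389 + 0.74 × 3612 = 4854.02.
Difference: 5698.506 − 4854.02 = 844.486, i.e. 844.5 to one decimal place.
The peach type prefers to separate.

844.5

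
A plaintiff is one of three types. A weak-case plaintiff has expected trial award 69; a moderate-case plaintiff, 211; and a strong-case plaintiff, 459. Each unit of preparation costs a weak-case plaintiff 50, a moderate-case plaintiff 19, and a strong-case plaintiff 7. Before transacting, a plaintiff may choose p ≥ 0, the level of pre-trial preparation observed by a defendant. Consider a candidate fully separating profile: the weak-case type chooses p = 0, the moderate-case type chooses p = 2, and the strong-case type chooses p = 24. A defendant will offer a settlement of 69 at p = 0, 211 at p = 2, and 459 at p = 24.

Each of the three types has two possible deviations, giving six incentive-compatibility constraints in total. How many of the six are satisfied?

Moderate-case (own payoff 211 − 19×2 = 173): to p=0 gives 69 → no gain ✓; to p=24 gives 459 − 19×24 = 3 → no gain ✓.
Strong-case (own payoff 459 − 7×24 = 291): to p=0 gives 69 → no gain ✓; to p=2 gives 211 − 7×2 = 197 → no gain ✓.
Weak-case (own payoff 69): to p=2 gives 211 − 50×2 = 111 → profitable ✗; to p=24 gives 459 − 50×24 = -741 → no gain ✓.
5 of the 6 constraints hold; not an equilibrium.

5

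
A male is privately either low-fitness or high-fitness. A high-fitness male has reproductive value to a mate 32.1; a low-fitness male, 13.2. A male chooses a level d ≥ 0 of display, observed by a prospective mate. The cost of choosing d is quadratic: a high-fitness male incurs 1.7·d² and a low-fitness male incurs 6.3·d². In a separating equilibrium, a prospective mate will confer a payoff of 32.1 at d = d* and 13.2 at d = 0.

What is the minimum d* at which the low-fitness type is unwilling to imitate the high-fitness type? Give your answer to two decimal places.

1.73

The low-fitness type at d = 0 receives 13.2; imitating at d* yields 32.1 − 6.3·d*².
Indifference: 13.2 = 32.1 − 6.3·d*², so d*² = (32.1 − 13.2) / 6.3 = 3.
d* = √3 ≈ 1.73.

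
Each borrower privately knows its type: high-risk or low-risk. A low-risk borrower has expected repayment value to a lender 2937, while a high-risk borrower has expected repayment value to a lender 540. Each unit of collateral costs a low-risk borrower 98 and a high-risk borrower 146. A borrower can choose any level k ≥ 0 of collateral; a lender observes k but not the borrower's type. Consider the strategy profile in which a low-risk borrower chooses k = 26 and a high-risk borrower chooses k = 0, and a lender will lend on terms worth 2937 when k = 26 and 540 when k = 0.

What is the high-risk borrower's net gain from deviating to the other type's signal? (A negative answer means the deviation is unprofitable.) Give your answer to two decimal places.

Playing k = 0 the high-risk borrower receives 540.
Deviating to k = 26 brings payment 2937 at cost 146 × 26 = 3796, netting -859.
Gain from deviating: -859 − 540 = -1399.00.
The gain is negative, so the high-risk type's incentive-compatibility constraint is satisfied.

-1399.00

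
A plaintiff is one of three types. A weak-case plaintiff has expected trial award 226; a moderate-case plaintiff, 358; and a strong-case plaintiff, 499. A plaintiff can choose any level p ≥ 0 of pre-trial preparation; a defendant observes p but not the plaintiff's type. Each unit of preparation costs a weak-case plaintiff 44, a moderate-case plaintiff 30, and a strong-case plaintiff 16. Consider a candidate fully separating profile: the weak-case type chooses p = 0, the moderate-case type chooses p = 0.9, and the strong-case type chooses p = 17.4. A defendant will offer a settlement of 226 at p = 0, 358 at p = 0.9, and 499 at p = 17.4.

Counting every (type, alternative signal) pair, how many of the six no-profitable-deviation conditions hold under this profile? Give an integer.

3

Strong-case (own payoff 499 − 16×17.4 = 220.6): to p=0 gives 226 → profitable ✗; to p=0.9 gives 358 − 16×0.9 = 343.6 → profitable ✗.
Moderate-case (own payoff 358 − 30×0.9 = 331): to p=0 gives 226 → no gain ✓; to p=17.4 gives 499 − 30×17.4 = -23 → no gain ✓.
Weak-case (own payoff 226): to p=0.9 gives 358 − 44×0.9 = 318.4 → profitable ✗; to p=17.4 gives 499 − 44×17.4 = -266.6 → no gain ✓.
3 of the 6 constraints hold; not an equilibrium.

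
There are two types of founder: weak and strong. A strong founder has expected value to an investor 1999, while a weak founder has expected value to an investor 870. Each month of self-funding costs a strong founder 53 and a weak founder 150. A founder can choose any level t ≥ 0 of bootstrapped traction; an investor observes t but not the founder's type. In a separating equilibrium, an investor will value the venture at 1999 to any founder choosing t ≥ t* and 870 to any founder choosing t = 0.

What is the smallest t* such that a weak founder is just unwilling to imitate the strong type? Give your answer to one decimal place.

A weak founder choosing t = 0 receives 870.
Imitating at t* instead would pay 1999 at cost 150·t*, netting 1999 − 150·t*.
Indifference: 870 = 1999 − 150·t*, so t* = (1999 − 870) / 150 ≈ 7.5.
At t* the weak type's incentive constraint just binds; the strong type strictly prefers t* since its per-unit cost is lower.

7.5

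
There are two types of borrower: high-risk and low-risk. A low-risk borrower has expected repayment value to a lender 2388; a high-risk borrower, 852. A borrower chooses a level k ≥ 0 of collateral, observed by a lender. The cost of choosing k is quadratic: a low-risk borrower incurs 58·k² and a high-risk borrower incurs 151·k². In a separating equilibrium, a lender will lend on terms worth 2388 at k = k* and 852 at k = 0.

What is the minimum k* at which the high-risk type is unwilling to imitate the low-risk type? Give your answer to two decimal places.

The high-risk type at k = 0 receives 852; imitating at k* yields 2388 − 151·k*².
Indifference: 852 = 2388 − 151·k*², so k*² = (2388 − 852) / 151 ≈ 10.1722.
k* = √10.1722 ≈ 3.19.

3.19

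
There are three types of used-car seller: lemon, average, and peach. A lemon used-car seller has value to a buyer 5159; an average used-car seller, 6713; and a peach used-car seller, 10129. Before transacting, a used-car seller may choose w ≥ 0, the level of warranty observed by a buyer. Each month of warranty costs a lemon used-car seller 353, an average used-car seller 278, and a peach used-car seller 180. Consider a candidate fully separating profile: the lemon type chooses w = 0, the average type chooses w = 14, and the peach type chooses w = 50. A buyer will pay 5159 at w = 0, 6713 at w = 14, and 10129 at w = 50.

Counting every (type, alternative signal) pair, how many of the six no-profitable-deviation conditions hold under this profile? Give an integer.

3

Lemon (own payoff 5159): to w=14 gives 6713 − 353×14 = 1771 → no gain ✓; to w=50 gives 10129 − 353×50 = -7521 → no gain ✓.
Peach (own payoff 10129 − 180×50 = 1129): to w=0 gives 5159 → profitable ✗; to w=14 gives 6713 − 180×14 = 4193 → profitable ✗.
Average (own payoff 6713 − 278×14 = 2821): to w=0 gives 5159 → profitable ✗; to w=50 gives 10129 − 278×50 = -3771 → no gain ✓.
3 of the 6 constraints hold; not an equilibrium.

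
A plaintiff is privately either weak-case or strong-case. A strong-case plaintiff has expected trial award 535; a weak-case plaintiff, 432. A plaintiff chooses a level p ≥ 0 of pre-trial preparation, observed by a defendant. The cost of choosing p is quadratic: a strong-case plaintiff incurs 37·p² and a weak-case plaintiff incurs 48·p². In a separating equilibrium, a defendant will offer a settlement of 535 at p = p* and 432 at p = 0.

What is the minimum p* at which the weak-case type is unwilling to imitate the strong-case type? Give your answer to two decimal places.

The weak-case type at p = 0 receives 432; imitating at p* yields 535 − 48·p*².
Indifference: 432 = 535 − 48·p*², so p*² = (535 − 432) / 48 ≈ 2.1458.
p* = √2.1458 ≈ 1.46.

1.46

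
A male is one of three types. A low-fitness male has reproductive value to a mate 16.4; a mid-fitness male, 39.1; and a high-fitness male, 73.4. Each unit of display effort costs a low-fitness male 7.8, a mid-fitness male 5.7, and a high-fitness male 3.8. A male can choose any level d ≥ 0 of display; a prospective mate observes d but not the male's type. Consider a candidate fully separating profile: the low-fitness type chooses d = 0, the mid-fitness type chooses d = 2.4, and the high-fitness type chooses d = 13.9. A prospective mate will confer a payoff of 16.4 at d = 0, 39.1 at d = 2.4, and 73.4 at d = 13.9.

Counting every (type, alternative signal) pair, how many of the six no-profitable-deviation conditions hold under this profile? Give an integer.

4

High-fitness (own payoff 73.4 − 3.8×13.9 = 20.58): to d=0 gives 16.4 → no gain ✓; to d=2.4 gives 39.1 − 3.8×2.4 = 29.98 → profitable ✗.
Low-fitness (own payoff 16.4): to d=2.4 gives 39.1 − 7.8×2.4 = 20.38 → profitable ✗; to d=13.9 gives 73.4 − 7.8×13.9 = -35.02 → no gain ✓.
Mid-fitness (own payoff 39.1 − 5.7×2.4 = 25.42): to d=0 gives 16.4 → no gain ✓; to d=13.9 gives 73.4 − 5.7×13.9 = -5.83 → no gain ✓.
4 of the 6 constraints hold; not an equilibrium.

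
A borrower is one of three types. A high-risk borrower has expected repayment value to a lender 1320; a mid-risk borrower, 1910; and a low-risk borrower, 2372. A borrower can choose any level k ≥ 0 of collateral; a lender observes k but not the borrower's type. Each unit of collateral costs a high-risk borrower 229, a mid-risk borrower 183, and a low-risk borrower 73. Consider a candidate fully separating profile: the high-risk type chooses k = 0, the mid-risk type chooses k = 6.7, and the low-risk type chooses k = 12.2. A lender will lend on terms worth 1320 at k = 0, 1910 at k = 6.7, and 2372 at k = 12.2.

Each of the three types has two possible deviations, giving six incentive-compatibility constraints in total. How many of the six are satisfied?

Low-risk (own payoff 2372 − 73×12.2 = 1481.4): to k=0 gives 1320 → no gain ✓; to k=6.7 gives 1910 − 73×6.7 = 1420.9 → no gain ✓.
Mid-risk (own payoff 1910 − 183×6.7 = 683.9): to k=0 gives 1320 → profitable ✗; to k=12.2 gives 2372 − 183×12.2 = 139.4 → no gain ✓.
High-risk (own payoff 1320): to k=6.7 gives 1910 − 229×6.7 = 375.7 → no gain ✓; to k=12.2 gives 2372 − 229×12.2 = -421.8 → no gain ✓.
5 of the 6 constraints hold; not an equilibrium.

5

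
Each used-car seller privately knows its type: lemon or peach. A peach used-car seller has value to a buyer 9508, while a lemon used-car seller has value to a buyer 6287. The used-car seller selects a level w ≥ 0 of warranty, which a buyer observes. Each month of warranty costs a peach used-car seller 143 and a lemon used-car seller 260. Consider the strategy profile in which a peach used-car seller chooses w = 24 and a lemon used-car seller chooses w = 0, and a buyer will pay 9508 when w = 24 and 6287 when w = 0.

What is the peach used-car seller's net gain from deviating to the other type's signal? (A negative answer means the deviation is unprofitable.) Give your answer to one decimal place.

211.0

Playing w = 24 the peach used-car seller receives 9508 − 143 × 24 = 6076.
Deviating to w = 0 yields 6287 instead.
Gain from deviating: 6287 − 6076 = 211.0.
The gain is positive, so the peach type's incentive-compatibility constraint is violated — this profile is not a separating equilibrium.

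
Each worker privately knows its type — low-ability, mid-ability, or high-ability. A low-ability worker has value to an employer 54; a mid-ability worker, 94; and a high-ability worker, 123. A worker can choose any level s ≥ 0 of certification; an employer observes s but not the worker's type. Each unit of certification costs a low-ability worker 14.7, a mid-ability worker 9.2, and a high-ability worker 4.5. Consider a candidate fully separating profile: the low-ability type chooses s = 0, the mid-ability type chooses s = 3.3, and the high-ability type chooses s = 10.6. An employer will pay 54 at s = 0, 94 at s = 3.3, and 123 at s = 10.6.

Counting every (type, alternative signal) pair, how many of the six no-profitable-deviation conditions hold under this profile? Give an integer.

Low-ability (own payoff 54): to s=3.3 gives 94 − 14.7×3.3 = 45.49 → no gain ✓; to s=10.6 gives 123 − 14.7×10.6 = -32.82 → no gain ✓.
Mid-ability (own payoff 94 − 9.2×3.3 = 63.64): to s=0 gives 54 → no gain ✓; to s=10.6 gives 123 − 9.2×10.6 = 25.48 → no gain ✓.
High-ability (own payoff 123 − 4.5×10.6 = 75.3): to s=0 gives 54 → no gain ✓; to s=3.3 gives 94 − 4.5×3.3 = 79.15 → profitable ✗.
5 of the 6 constraints hold; not an equilibrium.

5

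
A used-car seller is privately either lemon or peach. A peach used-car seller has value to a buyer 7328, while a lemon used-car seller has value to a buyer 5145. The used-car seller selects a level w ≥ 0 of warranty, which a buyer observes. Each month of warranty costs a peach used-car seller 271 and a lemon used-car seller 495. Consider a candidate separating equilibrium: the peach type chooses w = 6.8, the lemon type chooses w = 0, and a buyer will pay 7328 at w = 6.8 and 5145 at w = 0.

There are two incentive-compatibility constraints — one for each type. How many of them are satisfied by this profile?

Lemon type: stay at 0 → 5145; mimic → 7328 − 495 × 6.8 = 3962. IC holds (5145 ≥ 3962).
Peach type: signal → 7328 − 271 × 6.8 = 5485.2; deviate to 0 → 5145. IC holds (5485.2 ≥ 5145).
2 of 2 constraints hold, so this is a separating equilibrium.

2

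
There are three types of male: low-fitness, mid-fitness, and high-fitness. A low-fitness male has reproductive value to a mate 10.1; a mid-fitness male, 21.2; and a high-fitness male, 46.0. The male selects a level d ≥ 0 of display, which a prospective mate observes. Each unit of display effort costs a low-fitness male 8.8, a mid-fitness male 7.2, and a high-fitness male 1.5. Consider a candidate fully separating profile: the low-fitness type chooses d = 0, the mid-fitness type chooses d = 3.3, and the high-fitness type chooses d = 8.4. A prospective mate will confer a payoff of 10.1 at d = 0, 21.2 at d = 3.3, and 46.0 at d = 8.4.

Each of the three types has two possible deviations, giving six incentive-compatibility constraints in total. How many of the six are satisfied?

5

High-fitness (own payoff 46.0 − 1.5×8.4 = 33.4): to d=0 gives 10.1 → no gain ✓; to d=3.3 gives 21.2 − 1.5×3.3 = 16.25 → no gain ✓.
Mid-fitness (own payoff 21.2 − 7.2×3.3 = -2.56): to d=0 gives 10.1 → profitable ✗; to d=8.4 gives 46.0 − 7.2×8.4 = -14.48 → no gain ✓.
Low-fitness (own payoff 10.1): to d=3.3 gives 21.2 − 8.8×3.3 = -7.84 → no gain ✓; to d=8.4 gives 46.0 − 8.8×8.4 = -27.92 → no gain ✓.
5 of the 6 constraints hold; not an equilibrium.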